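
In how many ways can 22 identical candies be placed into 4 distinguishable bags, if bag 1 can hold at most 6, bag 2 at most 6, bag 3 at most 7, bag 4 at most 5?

10

Without the upper bounds there are C(25,3) = 2300 ways to split 22 among 4 bags.
Subtract solutions that violate a single cap (substitute x_i' = x_i − (cap_i+1)): x_1 ≥ 7 gives C(18,3) = 816; x_2 ≥ 7 gives C(18,3) = 816; x_3 ≥ 8 gives C(17,3) = 680; x_4 ≥ 6 gives C(19,3) = 969. Together 3281.
Add back pairs where two caps are both exceeded: 165 + 120 + 220 + 120 + 220 + 165 = 1010.
Subtract triples: 1 + 10 + 4 + 4 = 19.
By inclusion–exclusion the count is 2300 − 3281 + 1010 − 19 = 10.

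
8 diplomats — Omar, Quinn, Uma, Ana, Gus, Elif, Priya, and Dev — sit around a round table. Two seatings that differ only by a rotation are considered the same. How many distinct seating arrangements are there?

Around a circle, 8 distinct people have 8!/8 = (7)! = 5040 rotationally distinct seatings.

5040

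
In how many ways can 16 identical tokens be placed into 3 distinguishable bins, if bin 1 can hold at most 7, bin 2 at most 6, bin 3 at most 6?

10

Without the upper bounds there are C(18,2) = 153 ways to split 16 among 3 bins.
Subtract solutions that violate a single cap (substitute x_i' = x_i − (cap_i+1)): x_1 ≥ 8 gives C(10,2) = 45; x_2 ≥ 7 gives C(11,2) = 55; x_3 ≥ 7 gives C(11,2) = 55. Together 155.
Add back pairs where two caps are both exceeded: 3 + 3 + 6 = 12.
By inclusion–exclusion the count is 153 − 155 + 12 = 10.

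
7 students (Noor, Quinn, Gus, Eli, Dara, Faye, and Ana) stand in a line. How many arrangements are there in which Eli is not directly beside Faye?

3600

There are 7! = 5040 arrangements in all. If Eli and Faye are adjacent, merging them into one block gives 2·(6)! = 1440 arrangements.
Complementary counting: 5040 − 1440 = 3600.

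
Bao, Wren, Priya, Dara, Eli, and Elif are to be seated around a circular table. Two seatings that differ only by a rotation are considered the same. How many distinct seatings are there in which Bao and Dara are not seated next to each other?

Without the restriction there are (5)! = 120 seatings.
Those with Bao next to Dara: fuse the pair into one unit and seat 5 units around a circle — 2·(4)! = 48.
Subtracting, 120 − 48 = 72.

72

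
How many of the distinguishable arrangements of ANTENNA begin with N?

With the first slot taken by N, it remains to arrange the other 6 letters (ATENNA).
Those 6 letters have A appearing twice and N appearing twice, giving (6)!/(2!·2!) = 180.

180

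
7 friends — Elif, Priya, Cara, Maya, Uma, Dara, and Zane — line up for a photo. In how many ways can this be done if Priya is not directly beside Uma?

There are 7! = 5040 arrangements in all. If Priya and Uma are adjacent, merging them into one block gives 2·(6)! = 1440 arrangements.
So 5040 − 1440 = 3600 arrangements keep them apart.

3600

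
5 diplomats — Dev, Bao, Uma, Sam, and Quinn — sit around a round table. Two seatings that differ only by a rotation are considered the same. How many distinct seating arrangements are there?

Seat Dev anywhere (absorbing the rotational symmetry), then permute the other 4: (4)! = 24.

24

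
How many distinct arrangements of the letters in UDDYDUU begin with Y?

20

Fix Y in the first position and arrange the remaining 6 letters.
Those 6 letters have D appearing 3 times and U appearing 3 times, giving (6)!/(3!·3!) = 20.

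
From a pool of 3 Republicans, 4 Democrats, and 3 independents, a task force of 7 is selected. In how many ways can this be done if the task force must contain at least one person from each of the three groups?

Total 7-person selections from all 10: C(10,7) = 120.
Selections missing a whole group: no Republicans → C(7,7) = 1; no Democrats → C(6,7) = 0; no independents → C(7,7) = 1.
Add back selections omitting two groups (i.e. drawn from a single group): C(3,7) + C(4,7) + C(3,7) = 0.
By inclusion–exclusion: 120 − 2 + 0 = 118.

118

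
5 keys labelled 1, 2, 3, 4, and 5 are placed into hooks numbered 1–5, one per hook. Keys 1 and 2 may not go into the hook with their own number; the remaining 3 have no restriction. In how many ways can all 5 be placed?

Let Aᵢ (for i ∈ {1, 2}) be the placements that put key i in its forbidden hook. Any j of these fix j positions, leaving (5−j)! ways to fill the rest, and there are C(2,j) ways to pick which j.
By inclusion–exclusion, the number of valid placements is Σ_{j=0}^{2} (−1)^j C(2,j)·(5−j)!.
Computing: 120 − 48 + 6 = 78.

78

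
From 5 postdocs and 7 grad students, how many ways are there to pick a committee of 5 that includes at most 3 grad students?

596

Split by how many grad students are chosen (0 through 3).
Sum: C(7,0)·C(5,5) + C(7,1)·C(5,4) + C(7,2)·C(5,3) + C(7,3)·C(5,2) = 1 + 35 + 210 + 350 = 596.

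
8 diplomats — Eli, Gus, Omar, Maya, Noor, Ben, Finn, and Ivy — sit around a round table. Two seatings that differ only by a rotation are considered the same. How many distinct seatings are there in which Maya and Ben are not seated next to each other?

3600

All circular seatings of 8 people number (7)! = 5040.
Those with Maya next to Ben: fuse the pair into one unit and seat 7 units around a circle — 2·(6)! = 1440.
Subtracting, 5040 − 1440 = 3600.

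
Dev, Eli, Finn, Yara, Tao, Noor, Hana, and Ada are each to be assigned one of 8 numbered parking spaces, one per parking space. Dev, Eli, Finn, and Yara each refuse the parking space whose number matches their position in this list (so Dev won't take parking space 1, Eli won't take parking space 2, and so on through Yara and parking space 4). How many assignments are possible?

24024

Let Aᵢ (for 1 ≤ i ≤ 4) be the placements that put person i in their forbidden parking space. Any j of these fix j positions, leaving (8−j)! ways to fill the rest, and there are C(4,j) ways to pick which j.
By inclusion–exclusion, the number of valid placements is Σ_{j=0}^{4} (−1)^j C(4,j)·(8−j)!.
Computing: 40320 − 20160 + 4320 − 480 + 24 = 24024.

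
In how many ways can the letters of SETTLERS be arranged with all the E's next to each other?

1260

Treat the 2 copies of E as a single block. The multiset to arrange is then {EE, L, R, S, S, T, T}, 7 items in all.
That gives (7)!/(2!·2!) = 1260 arrangements.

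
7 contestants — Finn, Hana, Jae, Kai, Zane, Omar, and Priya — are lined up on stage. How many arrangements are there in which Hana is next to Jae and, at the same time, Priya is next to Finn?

Treat {Hana,Jae} as one block (2 orders) and {Priya,Finn} as another (2 orders).
That leaves 5 units to arrange: 2 × 2 × 5! = 4 × 120 = 480.

480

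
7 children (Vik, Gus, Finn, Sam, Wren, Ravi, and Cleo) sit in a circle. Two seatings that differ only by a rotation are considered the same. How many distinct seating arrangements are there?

720

Around a circle, 7 distinct people have 7!/7 = (6)! = 720 rotationally distinct seatings.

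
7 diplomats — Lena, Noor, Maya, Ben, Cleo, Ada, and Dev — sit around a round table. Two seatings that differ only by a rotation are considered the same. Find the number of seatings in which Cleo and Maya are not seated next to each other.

All circular seatings of 7 people number (6)! = 720.
Those with Cleo next to Maya: fuse the pair into one unit and seat 6 units around a circle — 2·(5)! = 240.
Subtracting, 720 − 240 = 480.

480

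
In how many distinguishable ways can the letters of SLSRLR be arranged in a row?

90

SLSRLR has 6 letters with L appearing twice, R appearing twice, and S appearing twice.
So there are 6! / (2!·2!·2!) = 90 distinguishable arrangements.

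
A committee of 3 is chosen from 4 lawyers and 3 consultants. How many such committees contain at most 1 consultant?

Split by how many consultants are chosen (0 through 1).
Sum: C(3,0)·C(4,3) + C(3,1)·C(4,2) = 4 + 18 = 22.

22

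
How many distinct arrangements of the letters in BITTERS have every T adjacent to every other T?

Treat the 2 copies of T as a single block. The multiset to arrange is then {TT, B, E, I, R, S}, 6 items in all.
All 6 items are distinct, so there are (6)! = 720 arrangements.

720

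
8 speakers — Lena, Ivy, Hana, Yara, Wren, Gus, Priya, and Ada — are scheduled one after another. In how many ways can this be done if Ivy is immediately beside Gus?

10080

Treat {Ivy, Gus} as a single unit. There are 7 units to order, and the pair itself can be ordered 2 ways.
That gives 2 × 7! = 2 × 5040 = 10080.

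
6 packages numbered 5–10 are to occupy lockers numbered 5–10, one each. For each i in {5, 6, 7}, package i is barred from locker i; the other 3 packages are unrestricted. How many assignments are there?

Let Aᵢ (for i ∈ {5, 6, 7}) be the placements that put package i in its forbidden locker. Any j of these fix j positions, leaving (6−j)! ways to fill the rest, and there are C(3,j) ways to pick which j.
By inclusion–exclusion, the number of valid placements is Σ_{j=0}^{3} (−1)^j C(3,j)·(6−j)!.
Computing: 720 − 360 + 72 − 6 = 426.

426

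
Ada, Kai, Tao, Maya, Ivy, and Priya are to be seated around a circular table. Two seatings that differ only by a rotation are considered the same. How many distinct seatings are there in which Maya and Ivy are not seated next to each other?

72

All circular seatings of 6 people number (5)! = 120.
Those with Maya next to Ivy: fuse the pair into one unit and seat 5 units around a circle — 2·(4)! = 48.
Subtracting, 120 − 48 = 72.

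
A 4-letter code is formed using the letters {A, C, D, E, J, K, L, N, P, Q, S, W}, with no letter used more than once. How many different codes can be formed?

With no repetition, fill the 4 letters in order: 12 choices, then 11, down to 9.
That product is 12 × 11 × 10 × 9 = 11880.

11880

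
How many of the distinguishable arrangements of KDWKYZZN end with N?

1260

Fix N in the last position and arrange the remaining 7 letters.
Those 7 letters have K appearing twice and Z appearing twice, giving (7)!/(2!·2!) = 1260.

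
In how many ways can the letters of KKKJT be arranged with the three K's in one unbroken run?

Treat the 3 copies of K as a single block. The multiset to arrange is then {KKK, J, T}, 3 items in all.
All 3 items are distinct, so there are (3)! = 6 arrangements.

6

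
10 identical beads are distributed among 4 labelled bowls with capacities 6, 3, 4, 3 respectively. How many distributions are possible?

60

By stars and bars, unrestricted non-negative solutions to x_1+…+x_4 = 10 number C(10+3,3) = 286.
Subtract solutions that violate a single cap (substitute x_i' = x_i − (cap_i+1)): x_1 ≥ 7 gives C(6,3) = 20; x_2 ≥ 4 gives C(9,3) = 84; x_3 ≥ 5 gives C(8,3) = 56; x_4 ≥ 4 gives C(9,3) = 84. Together 244.
Add back pairs where two caps are both exceeded: 0 + 0 + 0 + 4 + 10 + 4 = 18.
By inclusion–exclusion the count is 286 − 244 + 18 = 60.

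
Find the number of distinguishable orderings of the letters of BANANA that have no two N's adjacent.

There are 6!/(3!·2!) = 60 arrangements of BANANA in total.
If the two N's are adjacent, glue them into one block, leaving 5 items to arrange: (5)!/(3!) = 20 ways.
Hence 60 − 20 = 40.

40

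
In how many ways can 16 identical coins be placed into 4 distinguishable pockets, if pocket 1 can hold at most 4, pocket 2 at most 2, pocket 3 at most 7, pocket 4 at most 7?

Without the upper bounds there are C(19,3) = 969 ways to split 16 among 4 pockets.
Subtract solutions that violate a single cap (substitute x_i' = x_i − (cap_i+1)): x_1 ≥ 5 gives C(14,3) = 364; x_2 ≥ 3 gives C(16,3) = 560; x_3 ≥ 8 gives C(11,3) = 165; x_4 ≥ 8 gives C(11,3) = 165. Together 1254.
Add back pairs where two caps are both exceeded: 165 + 20 + 20 + 56 + 56 + 1 = 318.
Subtract triples: 1 + 1 + 0 + 0 = 2.
By inclusion–exclusion the count is 969 − 1254 + 318 − 2 = 31.

31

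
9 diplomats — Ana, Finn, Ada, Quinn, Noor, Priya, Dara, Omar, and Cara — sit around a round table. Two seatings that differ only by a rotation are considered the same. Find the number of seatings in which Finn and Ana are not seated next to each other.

30240

Without the restriction there are (8)! = 40320 seatings.
Those with Finn next to Ana: fuse the pair into one unit and seat 8 units around a circle — 2·(7)! = 10080.
Subtracting, 40320 − 10080 = 30240.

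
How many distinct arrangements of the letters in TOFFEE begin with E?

Fix E in the first position and arrange the remaining 5 letters.
Those 5 letters have F appearing twice, giving (5)!/(2!) = 60.

60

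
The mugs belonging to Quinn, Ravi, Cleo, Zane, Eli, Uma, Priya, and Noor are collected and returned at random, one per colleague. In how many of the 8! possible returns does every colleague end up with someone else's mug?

Count assignments avoiding every fixed point. For any j of the 8 colleagues fixed to their own mug, the other 8−j can be arranged in (8−j)! ways.
By inclusion–exclusion this is Σ_{j=0}^{8} (−1)^j C(8,j)·(8−j)!.
Computing: 40320 − 40320 + 20160 − 6720 + 1680 − 336 + 56 − 8 + 1 = 14833.

14833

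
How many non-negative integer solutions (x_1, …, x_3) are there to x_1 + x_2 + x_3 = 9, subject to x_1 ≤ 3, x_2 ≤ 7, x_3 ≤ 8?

By stars and bars, unrestricted non-negative solutions to x_1+…+x_3 = 9 number C(9+2,2) = 55.
Subtract solutions that violate a single cap (substitute x_i' = x_i − (cap_i+1)): x_1 ≥ 4 gives C(7,2) = 21; x_2 ≥ 8 gives C(3,2) = 3; x_3 ≥ 9 gives C(2,2) = 1. Together 25.
No two caps can be exceeded simultaneously, so the pair terms are all 0.
By inclusion–exclusion the count is 55 − 25 + 0 = 30.

30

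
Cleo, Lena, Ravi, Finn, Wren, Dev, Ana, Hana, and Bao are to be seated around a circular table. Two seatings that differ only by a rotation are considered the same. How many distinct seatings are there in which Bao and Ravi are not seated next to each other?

Without the restriction there are (8)! = 40320 seatings.
Seatings with Bao beside Ravi: treat them as a block with 2 internal orders, giving 2 × (7)! = 10080.
Subtracting, 40320 − 10080 = 30240.

30240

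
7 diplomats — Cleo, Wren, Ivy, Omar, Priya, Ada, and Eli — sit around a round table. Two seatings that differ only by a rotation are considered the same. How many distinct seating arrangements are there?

Fix one person's seat to break rotational symmetry; the remaining 6 people can be arranged in (6)! = 720 ways.

720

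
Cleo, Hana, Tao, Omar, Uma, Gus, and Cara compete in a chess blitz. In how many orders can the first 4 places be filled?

840

There are 7 choices for 1st place, 6 for 2nd, and so on down to 4 for position 4.
That gives 7 × 6 × 5 × 4 = 840.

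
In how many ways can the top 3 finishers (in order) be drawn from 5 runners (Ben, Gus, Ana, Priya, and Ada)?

There are 5 choices for 1st place, 4 for 2nd, and 3 for 3rd.
That gives 5 × 4 × 3 = 60.

60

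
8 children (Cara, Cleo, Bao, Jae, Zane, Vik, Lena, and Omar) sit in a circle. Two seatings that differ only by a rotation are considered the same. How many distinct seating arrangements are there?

Around a circle, 8 distinct people have 8!/8 = (7)! = 5040 rotationally distinct seatings.

5040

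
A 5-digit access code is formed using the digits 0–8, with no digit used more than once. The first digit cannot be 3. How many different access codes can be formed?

The first digit has 9−1 = 8 choices (anything except 3).
The remaining 4 digits are filled from the other 8 symbols without repetition: 8 × 7 × 6 × 5 = 1680.
Total: 8 × 1680 = 13440.

13440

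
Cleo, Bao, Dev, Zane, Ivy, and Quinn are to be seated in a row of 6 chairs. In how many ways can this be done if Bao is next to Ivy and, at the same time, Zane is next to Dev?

Treat {Bao,Ivy} as one block (2 orders) and {Zane,Dev} as another (2 orders).
That leaves 4 units to arrange: 2 × 2 × 4! = 4 × 24 = 96.

96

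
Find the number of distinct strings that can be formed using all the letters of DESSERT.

DESSERT has 7 letters with E appearing twice and S appearing twice.
Dividing 7! = 5040 by 2!·2! = 4 for the repeated letters gives 1260.

1260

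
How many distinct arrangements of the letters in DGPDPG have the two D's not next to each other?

60

Total arrangements of DGPDPG: 6!/(2!·2!·2!) = 90.
If the two D's are adjacent, glue them into one block, leaving 5 items to arrange: (5)!/(2!·2!) = 30 ways.
Hence 90 − 30 = 60.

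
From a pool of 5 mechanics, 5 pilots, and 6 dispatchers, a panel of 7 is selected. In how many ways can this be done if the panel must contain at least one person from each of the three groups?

10660

Unrestricted: C(16,7) = 11440 ways to pick any 7 of the 16.
Selections missing a whole group: no mechanics → C(11,7) = 330; no pilots → C(11,7) = 330; no dispatchers → C(10,7) = 120.
Add back selections omitting two groups (i.e. drawn from a single group): C(5,7) + C(5,7) + C(6,7) = 0.
By inclusion–exclusion: 11440 − 780 + 0 = 10660.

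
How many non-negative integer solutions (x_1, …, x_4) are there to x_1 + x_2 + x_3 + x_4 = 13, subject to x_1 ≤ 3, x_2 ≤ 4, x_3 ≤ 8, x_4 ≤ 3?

47

Ignoring the caps, the number of non-negative solutions to x_1+…+x_4 = 13 is C(16,3) = 560.
Subtract solutions that violate a single cap (substitute x_i' = x_i − (cap_i+1)): x_1 ≥ 4 gives C(12,3) = 220; x_2 ≥ 5 gives C(11,3) = 165; x_3 ≥ 9 gives C(7,3) = 35; x_4 ≥ 4 gives C(12,3) = 220. Together 640.
Add back pairs where two caps are both exceeded: 35 + 1 + 56 + 0 + 35 + 1 = 128.
Subtract triples: 0 + 1 + 0 + 0 = 1.
By inclusion–exclusion the count is 560 − 640 + 128 − 1 = 47.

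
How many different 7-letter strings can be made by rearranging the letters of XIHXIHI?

The 7 letters of XIHXIHI have repeats: H appearing twice, I appearing 3 times, and X appearing twice.
The number of distinct arrangements is 7!/(3!·2!·2!) = 5040/24 = 210.

210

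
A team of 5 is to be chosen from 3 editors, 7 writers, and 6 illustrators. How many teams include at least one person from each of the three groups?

2730

Unrestricted: C(16,5) = 4368 ways to pick any 5 of the 16.
Selections missing a whole group: no editors → C(13,5) = 1287; no writers → C(9,5) = 126; no illustrators → C(10,5) = 252.
Add back selections omitting two groups (i.e. drawn from a single group): C(3,5) + C(7,5) + C(6,5) = 27.
By inclusion–exclusion: 4368 − 1665 + 27 = 2730.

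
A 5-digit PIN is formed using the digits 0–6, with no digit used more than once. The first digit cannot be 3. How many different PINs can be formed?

The first digit has 7−1 = 6 choices (anything except 3).
The remaining 4 digits are filled from the other 6 symbols without repetition: 6 × 5 × 4 × 3 = 360.
Total: 6 × 360 = 2160.

2160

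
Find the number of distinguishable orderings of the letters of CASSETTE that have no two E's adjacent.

3780

There are 8!/(2!·2!·2!) = 5040 arrangements of CASSETTE in total.
Arrangements with the E's together: treat EE as one letter, giving (7)!/(2!·2!) = 1260.
Subtracting, 5040 − 1260 = 3780 arrangements keep the E's apart.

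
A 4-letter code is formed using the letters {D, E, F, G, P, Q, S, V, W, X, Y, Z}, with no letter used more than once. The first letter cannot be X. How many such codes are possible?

The first letter has 12−1 = 11 choices (anything except X).
The remaining 3 letters are filled from the other 11 symbols without repetition: 11 × 10 × 9 = 990.
Total: 11 × 990 = 10890.

10890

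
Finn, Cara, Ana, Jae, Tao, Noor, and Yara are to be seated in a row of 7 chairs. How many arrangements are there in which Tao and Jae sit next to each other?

1440

Place the 5 others and the Tao-Jae pair as 6 objects in a line; the pair has 2 internal arrangements.
So the count is 2·(6)! = 1440.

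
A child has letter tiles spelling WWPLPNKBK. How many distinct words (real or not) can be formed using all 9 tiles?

The 9 letters of WWPLPNKBK have repeats: K appearing twice, P appearing twice, and W appearing twice.
So there are 9! / (2!·2!·2!) = 45360 distinguishable arrangements.

45360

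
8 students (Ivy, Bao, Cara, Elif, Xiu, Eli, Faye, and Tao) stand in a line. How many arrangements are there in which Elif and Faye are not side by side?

30240

Of the 8! = 40320 arrangements, those with Elif and Faye adjacent number 2 × 7! = 10080 (treat the pair as a block with 2 internal orders).
So 40320 − 10080 = 30240 arrangements keep them apart.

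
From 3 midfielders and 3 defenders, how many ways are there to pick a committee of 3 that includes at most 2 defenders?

Split by how many defenders are chosen (0 through 2).
Sum: C(3,0)·C(3,3) + C(3,1)·C(3,2) + C(3,2)·C(3,1) = 1 + 9 + 9 = 19.

19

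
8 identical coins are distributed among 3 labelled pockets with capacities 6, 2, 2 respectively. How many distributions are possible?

Without the upper bounds there are C(10,2) = 45 ways to split 8 among 3 pockets.
Subtract solutions that violate a single cap (substitute x_i' = x_i − (cap_i+1)): x_1 ≥ 7 gives C(3,2) = 3; x_2 ≥ 3 gives C(7,2) = 21; x_3 ≥ 3 gives C(7,2) = 21. Together 45.
Add back pairs where two caps are both exceeded: 0 + 0 + 6 = 6.
By inclusion–exclusion the count is 45 − 45 + 6 = 6.

6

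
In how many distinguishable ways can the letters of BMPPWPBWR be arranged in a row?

15120

Letter multiplicities in BMPPWPBWR: B×2, M×1, P×3, R×1, W×2.
So there are 9! / (3!·2!·2!) = 15120 distinguishable arrangements.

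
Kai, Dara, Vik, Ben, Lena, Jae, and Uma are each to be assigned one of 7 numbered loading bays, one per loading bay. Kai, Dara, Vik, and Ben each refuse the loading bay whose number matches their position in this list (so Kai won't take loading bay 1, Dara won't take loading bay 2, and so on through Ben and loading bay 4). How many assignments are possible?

Let Aᵢ (for 1 ≤ i ≤ 4) be the placements that put person i in their forbidden loading bay. Any j of these fix j positions, leaving (7−j)! ways to fill the rest, and there are C(4,j) ways to pick which j.
By inclusion–exclusion, the number of valid placements is Σ_{j=0}^{4} (−1)^j C(4,j)·(7−j)!.
Computing: 5040 − 2880 + 720 − 96 + 6 = 2790.

2790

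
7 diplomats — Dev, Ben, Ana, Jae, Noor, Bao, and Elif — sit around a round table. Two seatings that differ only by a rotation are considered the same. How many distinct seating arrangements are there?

720

Around a circle, 7 distinct people have 7!/7 = (6)! = 720 rotationally distinct seatings.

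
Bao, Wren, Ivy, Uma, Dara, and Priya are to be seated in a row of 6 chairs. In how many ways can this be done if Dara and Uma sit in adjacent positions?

Glue Dara and Uma into one block (2 internal orders), leaving 5 units to arrange in a row.
That gives 2 × 5! = 2 × 120 = 240.

240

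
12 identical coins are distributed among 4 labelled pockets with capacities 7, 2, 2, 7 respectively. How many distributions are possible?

45

Ignoring the caps, the number of non-negative solutions to x_1+…+x_4 = 12 is C(15,3) = 455.
Subtract solutions that violate a single cap (substitute x_i' = x_i − (cap_i+1)): x_1 ≥ 8 gives C(7,3) = 35; x_2 ≥ 3 gives C(12,3) = 220; x_3 ≥ 3 gives C(12,3) = 220; x_4 ≥ 8 gives C(7,3) = 35. Together 510.
Add back pairs where two caps are both exceeded: 4 + 4 + 0 + 84 + 4 + 4 = 100.
By inclusion–exclusion the count is 455 − 510 + 100 = 45.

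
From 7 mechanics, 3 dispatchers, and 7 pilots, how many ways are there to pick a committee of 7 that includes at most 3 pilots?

Split by how many pilots are chosen (0 through 3).
Sum: C(7,0)·C(10,7) + C(7,1)·C(10,6) + C(7,2)·C(10,5) + C(7,3)·C(10,4) = 120 + 1470 + 5292 + 7350 = 14232.

14232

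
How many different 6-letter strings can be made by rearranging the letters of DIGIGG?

60

Letter multiplicities in DIGIGG: D×1, G×3, I×2.
The number of distinct arrangements is 6!/(3!·2!) = 720/12 = 60.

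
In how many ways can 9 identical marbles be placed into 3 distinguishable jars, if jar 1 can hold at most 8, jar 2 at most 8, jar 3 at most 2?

25

Ignoring the caps, the number of non-negative solutions to x_1+…+x_3 = 9 is C(11,2) = 55.
Subtract solutions that violate a single cap (substitute x_i' = x_i − (cap_i+1)): x_1 ≥ 9 gives C(2,2) = 1; x_2 ≥ 9 gives C(2,2) = 1; x_3 ≥ 3 gives C(8,2) = 28. Together 30.
No two caps can be exceeded simultaneously, so the pair terms are all 0.
By inclusion–exclusion the count is 55 − 30 + 0 = 25.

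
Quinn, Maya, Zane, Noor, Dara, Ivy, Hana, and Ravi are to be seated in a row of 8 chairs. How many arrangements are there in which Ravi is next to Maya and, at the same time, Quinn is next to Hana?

Treat {Ravi,Maya} as one block (2 orders) and {Quinn,Hana} as another (2 orders).
That leaves 6 units to arrange: 2 × 2 × 6! = 4 × 720 = 2880.

2880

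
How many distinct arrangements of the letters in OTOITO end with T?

20

With the last slot taken by T, it remains to arrange the other 5 letters (OOITO).
Those 5 letters have O appearing 3 times, giving (5)!/(3!) = 20.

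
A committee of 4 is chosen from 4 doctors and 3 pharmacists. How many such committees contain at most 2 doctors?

22

Split by how many doctors are chosen (0 through 2).
Sum: C(4,0)·C(3,4) + C(4,1)·C(3,3) + C(4,2)·C(3,2) = 0 + 4 + 18 = 22.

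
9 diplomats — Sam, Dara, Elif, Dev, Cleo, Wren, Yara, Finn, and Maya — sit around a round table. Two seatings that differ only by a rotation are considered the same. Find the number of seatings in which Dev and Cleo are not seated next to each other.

30240

All circular seatings of 9 people number (8)! = 40320.
Those with Dev next to Cleo: fuse the pair into one unit and seat 8 units around a circle — 2·(7)! = 10080.
Subtracting, 40320 − 10080 = 30240.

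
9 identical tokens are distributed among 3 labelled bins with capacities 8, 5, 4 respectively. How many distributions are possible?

29

Ignoring the caps, the number of non-negative solutions to x_1+…+x_3 = 9 is C(11,2) = 55.
Subtract solutions that violate a single cap (substitute x_i' = x_i − (cap_i+1)): x_1 ≥ 9 gives C(2,2) = 1; x_2 ≥ 6 gives C(5,2) = 10; x_3 ≥ 5 gives C(6,2) = 15. Together 26.
No two caps can be exceeded simultaneously, so the pair terms are all 0.
By inclusion–exclusion the count is 55 − 26 + 0 = 29.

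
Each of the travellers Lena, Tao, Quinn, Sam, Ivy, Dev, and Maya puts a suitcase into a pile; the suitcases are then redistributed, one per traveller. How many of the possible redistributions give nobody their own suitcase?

1854

This is the derangement count D_7: permutations of 7 items with no fixed point.
By inclusion–exclusion this is Σ_{j=0}^{7} (−1)^j C(7,j)·(7−j)!.
Computing: 5040 − 5040 + 2520 − 840 + 210 − 42 + 7 − 1 = 1854.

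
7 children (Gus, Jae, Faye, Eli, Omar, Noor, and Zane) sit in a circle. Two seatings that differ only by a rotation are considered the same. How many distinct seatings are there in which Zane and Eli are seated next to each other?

240

Glue Zane and Eli into a block (2 internal orders). Seating 6 units around a circle gives (5)! arrangements.
So 2 × (5)! = 2 × 120 = 240.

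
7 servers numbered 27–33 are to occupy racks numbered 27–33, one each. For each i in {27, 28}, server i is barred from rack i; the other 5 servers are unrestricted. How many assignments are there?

Let Aᵢ (for i ∈ {27, 28}) be the placements that put server i in its forbidden rack. Any j of these fix j positions, leaving (7−j)! ways to fill the rest, and there are C(2,j) ways to pick which j.
By inclusion–exclusion, the number of valid placements is Σ_{j=0}^{2} (−1)^j C(2,j)·(7−j)!.
Computing: 5040 − 1440 + 120 = 3720.

3720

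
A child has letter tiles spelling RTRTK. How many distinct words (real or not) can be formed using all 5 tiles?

30

Letter multiplicities in RTRTK: K×1, R×2, T×2.
Dividing 5! = 120 by 2!·2! = 4 for the repeated letters gives 30.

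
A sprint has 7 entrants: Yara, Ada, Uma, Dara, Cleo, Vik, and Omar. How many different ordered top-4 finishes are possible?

840

This is an ordered selection of 4 from 7: P(7,4).
That gives 7 × 6 × 5 × 4 = 840.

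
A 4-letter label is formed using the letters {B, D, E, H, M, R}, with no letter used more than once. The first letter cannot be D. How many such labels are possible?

300

The first letter has 6−1 = 5 choices (anything except D).
The remaining 3 letters are filled from the other 5 symbols without repetition: 5 × 4 × 3 = 60.
Total: 5 × 60 = 300.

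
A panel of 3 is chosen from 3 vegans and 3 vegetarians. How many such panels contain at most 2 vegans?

Split by how many vegans are chosen (0 through 2).
Sum: C(3,0)·C(3,3) + C(3,1)·C(3,2) + C(3,2)·C(3,1) = 1 + 9 + 9 = 19.

19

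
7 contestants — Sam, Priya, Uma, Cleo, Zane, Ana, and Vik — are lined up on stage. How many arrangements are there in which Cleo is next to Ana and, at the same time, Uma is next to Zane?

480

Treat {Cleo,Ana} as one block (2 orders) and {Uma,Zane} as another (2 orders).
That leaves 5 units to arrange: 2 × 2 × 5! = 4 × 120 = 480.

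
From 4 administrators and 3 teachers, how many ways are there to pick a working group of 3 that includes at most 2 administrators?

Split by how many administrators are chosen (0 through 2).
Sum: C(4,0)·C(3,3) + C(4,1)·C(3,2) + C(4,2)·C(3,1) = 1 + 12 + 18 = 31.

31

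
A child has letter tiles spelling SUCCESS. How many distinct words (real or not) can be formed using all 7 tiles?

420

The 7 letters of SUCCESS have repeats: C appearing twice and S appearing 3 times.
So there are 7! / (3!·2!) = 420 distinguishable arrangements.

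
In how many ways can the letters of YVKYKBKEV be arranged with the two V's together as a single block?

3360

Treat the 2 copies of V as a single block. The multiset to arrange is then {VV, B, E, K, K, K, Y, Y}, 8 items in all.
That gives (8)!/(3!·2!) = 3360 arrangements.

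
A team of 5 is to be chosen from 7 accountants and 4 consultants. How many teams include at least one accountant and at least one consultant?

With no constraint there are C(11,5) = 462 possible selections.
Subtract selections that omit an entire group: no accountants → C(4,5) = 0; no consultants → C(7,5) = 21.
Both groups omitted at once is impossible, so 462 − 21 = 441.

441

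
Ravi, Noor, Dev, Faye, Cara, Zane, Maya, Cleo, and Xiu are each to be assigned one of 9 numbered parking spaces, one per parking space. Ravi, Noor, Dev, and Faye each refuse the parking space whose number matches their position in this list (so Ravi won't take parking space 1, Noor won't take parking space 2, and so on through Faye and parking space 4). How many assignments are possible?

Let Aᵢ (for 1 ≤ i ≤ 4) be the placements that put person i in their forbidden parking space. Any j of these fix j positions, leaving (9−j)! ways to fill the rest, and there are C(4,j) ways to pick which j.
By inclusion–exclusion, the number of valid placements is Σ_{j=0}^{4} (−1)^j C(4,j)·(9−j)!.
Computing: 362880 − 161280 + 30240 − 2880 + 120 = 229080.

229080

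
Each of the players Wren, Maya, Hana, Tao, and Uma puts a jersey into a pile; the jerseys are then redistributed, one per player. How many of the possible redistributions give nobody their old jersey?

Count assignments avoiding every fixed point. For any j of the 5 players fixed to their old jersey, the other 5−j can be arranged in (5−j)! ways.
By inclusion–exclusion this is Σ_{j=0}^{5} (−1)^j C(5,j)·(5−j)!.
Computing: 120 − 120 + 60 − 20 + 5 − 1 = 44.

44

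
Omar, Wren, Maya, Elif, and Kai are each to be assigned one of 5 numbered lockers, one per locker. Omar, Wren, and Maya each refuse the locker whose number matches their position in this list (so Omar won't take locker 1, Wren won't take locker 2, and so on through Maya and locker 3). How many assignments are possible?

Let Aᵢ (for i ∈ {1, 2, 3}) be the placements that put person i in their forbidden locker. Any j of these fix j positions, leaving (5−j)! ways to fill the rest, and there are C(3,j) ways to pick which j.
By inclusion–exclusion, the number of valid placements is Σ_{j=0}^{3} (−1)^j C(3,j)·(5−j)!.
Computing: 120 − 72 + 18 − 2 = 64.

64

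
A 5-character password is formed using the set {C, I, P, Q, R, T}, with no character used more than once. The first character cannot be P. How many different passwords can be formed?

The first character has 6−1 = 5 choices (anything except P).
The remaining 4 characters are filled from the other 5 symbols without repetition: 5 × 4 × 3 × 2 = 120.
Total: 5 × 120 = 600.

600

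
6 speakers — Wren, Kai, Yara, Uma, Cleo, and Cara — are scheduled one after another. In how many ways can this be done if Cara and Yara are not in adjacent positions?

480

Of the 6! = 720 arrangements, those with Cara and Yara adjacent number 2 × 5! = 240 (treat the pair as a block with 2 internal orders).
So 720 − 240 = 480 arrangements keep them apart.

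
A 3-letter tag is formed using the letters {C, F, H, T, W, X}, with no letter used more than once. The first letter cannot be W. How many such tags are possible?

The first letter has 6−1 = 5 choices (anything except W).
The remaining 2 letters are filled from the other 5 symbols without repetition: 5 × 4 = 20.
Total: 5 × 20 = 100.

100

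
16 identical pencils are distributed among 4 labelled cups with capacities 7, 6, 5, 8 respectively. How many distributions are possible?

By stars and bars, unrestricted non-negative solutions to x_1+…+x_4 = 16 number C(16+3,3) = 969.
Subtract solutions that violate a single cap (substitute x_i' = x_i − (cap_i+1)): x_1 ≥ 8 gives C(11,3) = 165; x_2 ≥ 7 gives C(12,3) = 220; x_3 ≥ 6 gives C(13,3) = 286; x_4 ≥ 9 gives C(10,3) = 120. Together 791.
Add back pairs where two caps are both exceeded: 4 + 10 + 0 + 20 + 1 + 4 = 39.
By inclusion–exclusion the count is 969 − 791 + 39 = 217.

217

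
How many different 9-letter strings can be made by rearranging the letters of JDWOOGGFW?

Letter multiplicities in JDWOOGGFW: D×1, F×1, G×2, J×1, O×2, W×2.
Dividing 9! = 362880 by 2!·2!·2! = 8 for the repeated letters gives 45360.

45360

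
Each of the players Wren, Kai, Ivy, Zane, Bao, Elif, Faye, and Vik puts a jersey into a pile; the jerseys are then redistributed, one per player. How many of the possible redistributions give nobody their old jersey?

14833

Let Aᵢ be the assignments in which player i gets their old jersey. We want the size of the complement of A₁∪…∪A_8.
By inclusion–exclusion this is Σ_{j=0}^{8} (−1)^j C(8,j)·(8−j)!.
Computing: 40320 − 40320 + 20160 − 6720 + 1680 − 336 + 56 − 8 + 1 = 14833.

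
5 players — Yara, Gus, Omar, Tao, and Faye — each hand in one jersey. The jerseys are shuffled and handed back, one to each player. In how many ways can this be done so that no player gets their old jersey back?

44

This is the derangement count D_5: permutations of 5 items with no fixed point.
By inclusion–exclusion this is Σ_{j=0}^{5} (−1)^j C(5,j)·(5−j)!.
Computing: 120 − 120 + 60 − 20 + 5 − 1 = 44.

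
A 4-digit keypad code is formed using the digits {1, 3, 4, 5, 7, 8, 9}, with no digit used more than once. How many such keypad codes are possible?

With no repetition, fill the 4 digits in order: 7 choices, then 6, down to 4.
7 × 6 × 5 × 4 = 840.

840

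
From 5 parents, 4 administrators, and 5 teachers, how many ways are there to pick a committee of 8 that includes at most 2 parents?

Split by how many parents are chosen (0 through 2).
Sum: C(5,0)·C(9,8) + C(5,1)·C(9,7) + C(5,2)·C(9,6) = 9 + 180 + 840 = 1029.

1029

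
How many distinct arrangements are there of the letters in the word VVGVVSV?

VVGVVSV has 7 letters with V appearing 5 times.
Dividing 7! = 5040 by 5! = 120 for the repeated letters gives 42.

42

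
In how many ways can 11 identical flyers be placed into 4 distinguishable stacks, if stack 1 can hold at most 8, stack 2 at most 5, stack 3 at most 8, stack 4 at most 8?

Ignoring the caps, the number of non-negative solutions to x_1+…+x_4 = 11 is C(14,3) = 364.
Subtract solutions that violate a single cap (substitute x_i' = x_i − (cap_i+1)): x_1 ≥ 9 gives C(5,3) = 10; x_2 ≥ 6 gives C(8,3) = 56; x_3 ≥ 9 gives C(5,3) = 10; x_4 ≥ 9 gives C(5,3) = 10. Together 86.
No two caps can be exceeded simultaneously, so the pair terms are all 0.
By inclusion–exclusion the count is 364 − 86 + 0 = 278.

278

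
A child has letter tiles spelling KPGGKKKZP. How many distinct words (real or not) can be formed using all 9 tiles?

3780

KPGGKKKZP has 9 letters with G appearing twice, K appearing 4 times, and P appearing twice.
Dividing 9! = 362880 by 4!·2!·2! = 96 for the repeated letters gives 3780.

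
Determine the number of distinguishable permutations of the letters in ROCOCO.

60

ROCOCO has 6 letters with C appearing twice and O appearing 3 times.
The number of distinct arrangements is 6!/(3!·2!) = 720/12 = 60.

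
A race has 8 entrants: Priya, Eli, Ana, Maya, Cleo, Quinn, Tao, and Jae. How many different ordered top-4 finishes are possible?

This is an ordered selection of 4 from 8: P(8,4).
That gives 8 × 7 × 6 × 5 = 1680.

1680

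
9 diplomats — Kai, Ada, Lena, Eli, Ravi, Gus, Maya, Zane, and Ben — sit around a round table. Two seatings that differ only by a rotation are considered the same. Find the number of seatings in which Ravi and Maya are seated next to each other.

10080

Treat {Ravi, Maya} as one unit (2 internal orders) and seat the resulting 8 units around the table: (7)! circular arrangements.
So 2 × (7)! = 2 × 5040 = 10080.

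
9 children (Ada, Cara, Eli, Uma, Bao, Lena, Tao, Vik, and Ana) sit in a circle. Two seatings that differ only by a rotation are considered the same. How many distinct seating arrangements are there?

Seat Ada anywhere (absorbing the rotational symmetry), then permute the other 8: (8)! = 40320.

40320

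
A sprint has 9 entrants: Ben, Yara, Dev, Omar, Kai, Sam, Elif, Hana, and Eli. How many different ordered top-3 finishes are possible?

There are 9 choices for 1st place, 8 for 2nd, and 7 for 3rd.
That gives 9 × 8 × 7 = 504.

504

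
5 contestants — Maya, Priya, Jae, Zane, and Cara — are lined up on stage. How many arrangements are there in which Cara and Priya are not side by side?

72

There are 5! = 120 arrangements in all. If Cara and Priya are adjacent, merging them into one block gives 2·(4)! = 48 arrangements.
Complementary counting: 120 − 48 = 72.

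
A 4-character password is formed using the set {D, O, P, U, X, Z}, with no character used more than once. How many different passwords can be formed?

This is a permutation of 4 out of 6: P(6,4) = 6!/2!.
That product is 6 × 5 × 4 × 3 = 360.

360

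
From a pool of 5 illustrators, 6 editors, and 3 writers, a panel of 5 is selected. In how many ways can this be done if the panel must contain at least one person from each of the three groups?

Total 5-person selections from all 14: C(14,5) = 2002.
Selections missing a whole group: no illustrators → C(9,5) = 126; no editors → C(8,5) = 56; no writers → C(11,5) = 462.
Add back selections omitting two groups (i.e. drawn from a single group): C(5,5) + C(6,5) + C(3,5) = 7.
By inclusion–exclusion: 2002 − 644 + 7 = 1365.

1365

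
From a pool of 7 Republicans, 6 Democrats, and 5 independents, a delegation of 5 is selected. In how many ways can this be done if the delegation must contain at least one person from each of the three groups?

Total 5-person selections from all 18: C(18,5) = 8568.
Subtract selections that omit an entire group: no Republicans → C(11,5) = 462; no Democrats → C(12,5) = 792; no independents → C(13,5) = 1287.
Add back selections omitting two groups (i.e. drawn from a single group): C(7,5) + C(6,5) + C(5,5) = 28.
By inclusion–exclusion: 8568 − 2541 + 28 = 6055.

6055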